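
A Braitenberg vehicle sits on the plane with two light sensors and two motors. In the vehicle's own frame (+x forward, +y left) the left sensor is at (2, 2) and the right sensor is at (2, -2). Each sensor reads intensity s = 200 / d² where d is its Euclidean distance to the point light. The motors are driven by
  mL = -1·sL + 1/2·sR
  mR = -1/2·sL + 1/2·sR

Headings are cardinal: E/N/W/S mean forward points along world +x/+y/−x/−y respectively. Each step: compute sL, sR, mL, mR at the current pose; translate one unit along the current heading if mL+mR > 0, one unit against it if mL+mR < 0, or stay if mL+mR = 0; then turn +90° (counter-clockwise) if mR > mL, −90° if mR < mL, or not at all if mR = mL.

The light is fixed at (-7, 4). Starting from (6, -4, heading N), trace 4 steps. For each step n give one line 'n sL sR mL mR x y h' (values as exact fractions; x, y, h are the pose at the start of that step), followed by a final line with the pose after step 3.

n=0: pose=(6,-4,N); sL=200/157, sR=200/261; mL=-36500/40977, mR=-10400/40977; mL+mR=-46900/40977 → advance -1; mR−mL=100/157 → turn +1·90°
n=1: pose=(6,-5,W); sL=100/121, sR=20/17; mL=-490/2057, mR=360/2057; mL+mR=-130/2057 → advance -1; mR−mL=50/121 → turn +1·90°
n=2: pose=(7,-5,S); sL=200/377, sR=40/53; mL=-3060/19981, mR=2240/19981; mL+mR=-820/19981 → advance -1; mR−mL=100/377 → turn +1·90°
n=3: pose=(7,-4,E); sL=50/73, sR=50/89; mL=-2625/6497, mR=-400/6497; mL+mR=-3025/6497 → advance -1; mR−mL=25/73 → turn +1·90°

0 200/157 200/261 -36500/40977 -10400/40977 6 -4 N
1 100/121 20/17 -490/2057 360/2057 6 -5 W
2 200/377 40/53 -3060/19981 2240/19981 7 -5 S
3 50/73 50/89 -2625/6497 -400/6497 7 -4 E
final 6 -4 N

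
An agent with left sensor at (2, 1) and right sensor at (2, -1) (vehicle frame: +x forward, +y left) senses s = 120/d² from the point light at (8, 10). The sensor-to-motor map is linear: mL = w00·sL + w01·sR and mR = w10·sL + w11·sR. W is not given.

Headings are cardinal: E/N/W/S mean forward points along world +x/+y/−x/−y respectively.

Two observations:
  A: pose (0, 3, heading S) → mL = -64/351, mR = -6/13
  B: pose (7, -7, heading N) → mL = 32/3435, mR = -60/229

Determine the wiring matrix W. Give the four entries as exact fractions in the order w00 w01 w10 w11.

-1 1 -1/2 0

obs A: pose=(0,3,S) → sL=12/13, sR=20/27, mL=-64/351, mR=-6/13
obs B: pose=(7,-7,N) → sL=120/229, sR=8/15, mL=32/3435, mR=-60/229
sensor matrix S = [[12/13, 20/27], [120/229, 8/15]]; det S = 13952/133965
solve [mL_A; mL_B] = S·[w00; w01] and [mR_A; mR_B] = S·[w10; w11]:
  w00 = -1, w01 = 1, w10 = -1/2, w11 = 0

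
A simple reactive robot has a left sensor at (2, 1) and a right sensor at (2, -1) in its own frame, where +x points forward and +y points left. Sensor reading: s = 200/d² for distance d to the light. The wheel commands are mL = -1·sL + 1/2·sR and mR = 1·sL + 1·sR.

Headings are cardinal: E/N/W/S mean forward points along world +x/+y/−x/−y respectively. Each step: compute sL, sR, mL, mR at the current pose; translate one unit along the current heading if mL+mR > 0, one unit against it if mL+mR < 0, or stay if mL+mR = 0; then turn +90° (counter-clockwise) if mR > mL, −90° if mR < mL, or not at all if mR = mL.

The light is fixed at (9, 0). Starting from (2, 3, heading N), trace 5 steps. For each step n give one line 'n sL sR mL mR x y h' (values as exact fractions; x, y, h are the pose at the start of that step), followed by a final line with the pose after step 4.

0 200/89 200/61 -3300/5429 30000/5429 2 3 N
1 20/9 100/53 -610/477 1960/477 2 4 W
2 200/53 40/17 -2340/901 5520/901 1 4 S
3 50/13 5 -35/26 115/13 1 3 E
4 200/89 200/61 -3300/5429 30000/5429 2 3 N
final 2 4 W

n=0: pose=(2,3,N); sL=200/89, sR=200/61; mL=-3300/5429, mR=30000/5429; mL+mR=300/61 → advance +1; mR−mL=33300/5429 → turn +1·90°
n=1: pose=(2,4,W); sL=20/9, sR=100/53; mL=-610/477, mR=1960/477; mL+mR=150/53 → advance +1; mR−mL=2570/477 → turn +1·90°
n=2: pose=(1,4,S); sL=200/53, sR=40/17; mL=-2340/901, mR=5520/901; mL+mR=60/17 → advance +1; mR−mL=7860/901 → turn +1·90°
n=3: pose=(1,3,E); sL=50/13, sR=5; mL=-35/26, mR=115/13; mL+mR=15/2 → advance +1; mR−mL=265/26 → turn +1·90°
n=4: pose=(2,3,N); sL=200/89, sR=200/61; mL=-3300/5429, mR=30000/5429; mL+mR=300/61 → advance +1; mR−mL=33300/5429 → turn +1·90°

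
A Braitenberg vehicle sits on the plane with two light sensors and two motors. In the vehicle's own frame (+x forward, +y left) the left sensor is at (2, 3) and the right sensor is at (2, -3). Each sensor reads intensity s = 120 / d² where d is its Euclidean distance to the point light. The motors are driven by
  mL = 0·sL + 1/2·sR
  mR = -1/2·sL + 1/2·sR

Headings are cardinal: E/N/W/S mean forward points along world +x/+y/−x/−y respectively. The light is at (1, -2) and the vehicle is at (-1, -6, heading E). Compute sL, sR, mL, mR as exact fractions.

120 120/49 60/49 -2880/49

left sensor world pos  = (1, -3); dL² = 1
right sensor world pos = (1, -9); dR² = 49
sL = 120/1 = 120
sR = 120/49 = 120/49
mL = 0·sL + 1/2·sR = 60/49
mR = -1/2·sL + 1/2·sR = -2880/49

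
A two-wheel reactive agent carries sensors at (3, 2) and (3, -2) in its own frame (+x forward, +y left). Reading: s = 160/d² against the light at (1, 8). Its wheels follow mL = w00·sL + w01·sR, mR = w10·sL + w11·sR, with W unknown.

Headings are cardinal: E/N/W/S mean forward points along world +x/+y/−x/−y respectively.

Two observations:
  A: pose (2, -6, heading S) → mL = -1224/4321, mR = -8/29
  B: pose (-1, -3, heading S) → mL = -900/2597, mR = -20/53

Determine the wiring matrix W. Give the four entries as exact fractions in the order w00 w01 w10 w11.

obs A: pose=(2,-6,S) → sL=80/149, sR=16/29, mL=-1224/4321, mR=-8/29
obs B: pose=(-1,-3,S) → sL=40/49, sR=40/53, mL=-900/2597, mR=-20/53
sensor matrix S = [[80/149, 16/29], [40/49, 40/53]]; det S = -506880/11221637
solve [mL_A; mL_B] = S·[w00; w01] and [mR_A; mR_B] = S·[w10; w11]:
  w00 = 1/2, w01 = -1, w10 = 0, w11 = -1/2

1/2 -1 0 -1/2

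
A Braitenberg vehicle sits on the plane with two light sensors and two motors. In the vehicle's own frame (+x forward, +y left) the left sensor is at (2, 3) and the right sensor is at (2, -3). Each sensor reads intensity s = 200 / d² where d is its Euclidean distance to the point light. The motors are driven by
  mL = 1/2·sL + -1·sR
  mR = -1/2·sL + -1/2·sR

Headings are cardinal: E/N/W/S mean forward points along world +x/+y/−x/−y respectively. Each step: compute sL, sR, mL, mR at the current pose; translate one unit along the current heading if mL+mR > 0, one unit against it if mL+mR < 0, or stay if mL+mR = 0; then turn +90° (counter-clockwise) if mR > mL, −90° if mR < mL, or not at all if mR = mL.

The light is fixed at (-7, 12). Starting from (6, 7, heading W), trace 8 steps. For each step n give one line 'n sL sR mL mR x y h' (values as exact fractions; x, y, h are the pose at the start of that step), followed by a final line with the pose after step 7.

0 40/37 8/5 -196/185 -248/185 6 7 W
1 20/13 100/149 190/1937 -2140/1937 7 7 N
2 40/53 200/337 -3860/17861 -12040/17861 7 6 E
3 5/8 50/41 -595/656 -605/656 6 6 S
4 40/37 8/5 -196/185 -248/185 6 7 W
5 20/13 100/149 190/1937 -2140/1937 7 7 N
6 40/53 200/337 -3860/17861 -12040/17861 7 6 E
7 5/8 50/41 -595/656 -605/656 6 6 S
final 6 7 W

n=0: pose=(6,7,W); sL=40/37, sR=8/5; mL=-196/185, mR=-248/185; mL+mR=-12/5 → advance -1; mR−mL=-52/185 → turn -1·90°
n=1: pose=(7,7,N); sL=20/13, sR=100/149; mL=190/1937, mR=-2140/1937; mL+mR=-150/149 → advance -1; mR−mL=-2330/1937 → turn -1·90°
n=2: pose=(7,6,E); sL=40/53, sR=200/337; mL=-3860/17861, mR=-12040/17861; mL+mR=-300/337 → advance -1; mR−mL=-8180/17861 → turn -1·90°
n=3: pose=(6,6,S); sL=5/8, sR=50/41; mL=-595/656, mR=-605/656; mL+mR=-75/41 → advance -1; mR−mL=-5/328 → turn -1·90°
n=4: pose=(6,7,W); sL=40/37, sR=8/5; mL=-196/185, mR=-248/185; mL+mR=-12/5 → advance -1; mR−mL=-52/185 → turn -1·90°
n=5: pose=(7,7,N); sL=20/13, sR=100/149; mL=190/1937, mR=-2140/1937; mL+mR=-150/149 → advance -1; mR−mL=-2330/1937 → turn -1·90°
n=6: pose=(7,6,E); sL=40/53, sR=200/337; mL=-3860/17861, mR=-12040/17861; mL+mR=-300/337 → advance -1; mR−mL=-8180/17861 → turn -1·90°
n=7: pose=(6,6,S); sL=5/8, sR=50/41; mL=-595/656, mR=-605/656; mL+mR=-75/41 → advance -1; mR−mL=-5/328 → turn -1·90°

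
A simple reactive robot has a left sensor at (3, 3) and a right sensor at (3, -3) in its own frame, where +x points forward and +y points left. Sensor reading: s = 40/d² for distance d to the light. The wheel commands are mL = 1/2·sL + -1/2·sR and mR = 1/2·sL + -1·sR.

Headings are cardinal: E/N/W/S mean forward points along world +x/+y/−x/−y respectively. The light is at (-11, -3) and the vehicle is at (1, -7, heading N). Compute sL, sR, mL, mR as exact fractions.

20/41 20/113 720/4633 310/4633

left sensor world pos  = (-2, -4); dL² = 82
right sensor world pos = (4, -4); dR² = 226
sL = 40/82 = 20/41
sR = 40/226 = 20/113
mL = 1/2·sL + -1/2·sR = 720/4633
mR = 1/2·sL + -1·sR = 310/4633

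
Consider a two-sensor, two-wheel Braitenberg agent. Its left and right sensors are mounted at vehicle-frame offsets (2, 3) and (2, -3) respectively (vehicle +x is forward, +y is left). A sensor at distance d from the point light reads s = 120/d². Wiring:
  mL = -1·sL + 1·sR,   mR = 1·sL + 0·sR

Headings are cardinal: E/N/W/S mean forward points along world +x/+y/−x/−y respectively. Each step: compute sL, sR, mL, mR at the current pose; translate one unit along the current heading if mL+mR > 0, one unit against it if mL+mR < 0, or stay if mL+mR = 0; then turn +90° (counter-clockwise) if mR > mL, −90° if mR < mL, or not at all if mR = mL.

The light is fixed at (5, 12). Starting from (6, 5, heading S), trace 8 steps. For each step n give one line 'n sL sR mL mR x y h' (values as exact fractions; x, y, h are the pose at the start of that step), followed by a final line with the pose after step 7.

0 120/97 24/17 288/1649 120/97 6 5 S
1 60/17 12/13 -576/221 60/17 6 4 E
2 120/37 120/61 -2880/2257 120/37 7 4 N
3 6/5 15/2 63/10 6/5 7 5 W
4 120/29 120/41 -1440/1189 120/29 6 5 N
5 60/41 12 432/41 60/41 6 6 W
6 24/5 24/5 0 24/5 5 6 N
7 30/17 15 225/17 30/17 5 7 W
final 4 7 N

n=0: pose=(6,5,S); sL=120/97, sR=24/17; mL=288/1649, mR=120/97; mL+mR=24/17 → advance +1; mR−mL=1752/1649 → turn +1·90°
n=1: pose=(6,4,E); sL=60/17, sR=12/13; mL=-576/221, mR=60/17; mL+mR=12/13 → advance +1; mR−mL=1356/221 → turn +1·90°
n=2: pose=(7,4,N); sL=120/37, sR=120/61; mL=-2880/2257, mR=120/37; mL+mR=120/61 → advance +1; mR−mL=10200/2257 → turn +1·90°
n=3: pose=(7,5,W); sL=6/5, sR=15/2; mL=63/10, mR=6/5; mL+mR=15/2 → advance +1; mR−mL=-51/10 → turn -1·90°
n=4: pose=(6,5,N); sL=120/29, sR=120/41; mL=-1440/1189, mR=120/29; mL+mR=120/41 → advance +1; mR−mL=6360/1189 → turn +1·90°
n=5: pose=(6,6,W); sL=60/41, sR=12; mL=432/41, mR=60/41; mL+mR=12 → advance +1; mR−mL=-372/41 → turn -1·90°
n=6: pose=(5,6,N); sL=24/5, sR=24/5; mL=0, mR=24/5; mL+mR=24/5 → advance +1; mR−mL=24/5 → turn +1·90°
n=7: pose=(5,7,W); sL=30/17, sR=15; mL=225/17, mR=30/17; mL+mR=15 → advance +1; mR−mL=-195/17 → turn -1·90°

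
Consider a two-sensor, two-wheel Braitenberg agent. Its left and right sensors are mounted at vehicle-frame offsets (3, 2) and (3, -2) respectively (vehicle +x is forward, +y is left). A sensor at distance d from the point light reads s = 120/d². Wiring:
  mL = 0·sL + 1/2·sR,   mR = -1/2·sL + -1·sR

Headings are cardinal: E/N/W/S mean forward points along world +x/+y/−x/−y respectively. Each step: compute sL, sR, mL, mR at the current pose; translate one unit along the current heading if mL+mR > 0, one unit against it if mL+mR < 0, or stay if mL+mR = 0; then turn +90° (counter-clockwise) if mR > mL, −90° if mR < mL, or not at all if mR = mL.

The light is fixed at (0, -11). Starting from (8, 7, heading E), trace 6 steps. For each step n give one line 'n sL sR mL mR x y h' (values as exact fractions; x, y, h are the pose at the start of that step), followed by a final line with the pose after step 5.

0 120/521 120/377 60/377 -85140/196417 8 7 E
1 20/51 12/25 6/25 -862/1275 7 7 S
2 24/61 120/457 60/457 -12804/27877 7 8 W
3 3/13 15/73 15/146 -609/1898 8 8 N
4 120/521 120/377 60/377 -85140/196417 8 7 E
5 20/51 12/25 6/25 -862/1275 7 7 S
final 7 8 W

n=0: pose=(8,7,E); sL=120/521, sR=120/377; mL=60/377, mR=-85140/196417; mL+mR=-53880/196417 → advance -1; mR−mL=-116400/196417 → turn -1·90°
n=1: pose=(7,7,S); sL=20/51, sR=12/25; mL=6/25, mR=-862/1275; mL+mR=-556/1275 → advance -1; mR−mL=-1168/1275 → turn -1·90°
n=2: pose=(7,8,W); sL=24/61, sR=120/457; mL=60/457, mR=-12804/27877; mL+mR=-9144/27877 → advance -1; mR−mL=-16464/27877 → turn -1·90°
n=3: pose=(8,8,N); sL=3/13, sR=15/73; mL=15/146, mR=-609/1898; mL+mR=-207/949 → advance -1; mR−mL=-402/949 → turn -1·90°
n=4: pose=(8,7,E); sL=120/521, sR=120/377; mL=60/377, mR=-85140/196417; mL+mR=-53880/196417 → advance -1; mR−mL=-116400/196417 → turn -1·90°
n=5: pose=(7,7,S); sL=20/51, sR=12/25; mL=6/25, mR=-862/1275; mL+mR=-556/1275 → advance -1; mR−mL=-1168/1275 → turn -1·90°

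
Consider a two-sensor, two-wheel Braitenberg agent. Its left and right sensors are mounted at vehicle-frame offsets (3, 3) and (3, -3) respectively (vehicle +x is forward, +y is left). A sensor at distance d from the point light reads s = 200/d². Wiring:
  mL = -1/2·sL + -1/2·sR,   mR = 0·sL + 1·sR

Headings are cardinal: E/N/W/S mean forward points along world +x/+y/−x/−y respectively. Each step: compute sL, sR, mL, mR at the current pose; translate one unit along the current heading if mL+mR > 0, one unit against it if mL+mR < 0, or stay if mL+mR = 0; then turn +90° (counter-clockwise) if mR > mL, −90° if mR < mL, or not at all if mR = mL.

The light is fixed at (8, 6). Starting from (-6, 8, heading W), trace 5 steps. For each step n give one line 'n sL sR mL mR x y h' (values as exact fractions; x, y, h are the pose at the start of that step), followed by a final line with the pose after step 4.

0 20/29 100/157 -3020/4553 100/157 -6 8 W
1 200/101 200/257 -35800/25957 200/257 -5 8 S
2 25/17 2 -59/34 2 -5 9 E
3 200/261 200/117 -1400/1131 200/117 -4 9 N
4 100/113 100/137 -12500/15481 100/137 -4 10 W
final -3 10 S

n=0: pose=(-6,8,W); sL=20/29, sR=100/157; mL=-3020/4553, mR=100/157; mL+mR=-120/4553 → advance -1; mR−mL=5920/4553 → turn +1·90°
n=1: pose=(-5,8,S); sL=200/101, sR=200/257; mL=-35800/25957, mR=200/257; mL+mR=-15600/25957 → advance -1; mR−mL=56000/25957 → turn +1·90°
n=2: pose=(-5,9,E); sL=25/17, sR=2; mL=-59/34, mR=2; mL+mR=9/34 → advance +1; mR−mL=127/34 → turn +1·90°
n=3: pose=(-4,9,N); sL=200/261, sR=200/117; mL=-1400/1131, mR=200/117; mL+mR=1600/3393 → advance +1; mR−mL=10000/3393 → turn +1·90°
n=4: pose=(-4,10,W); sL=100/113, sR=100/137; mL=-12500/15481, mR=100/137; mL+mR=-1200/15481 → advance -1; mR−mL=23800/15481 → turn +1·90°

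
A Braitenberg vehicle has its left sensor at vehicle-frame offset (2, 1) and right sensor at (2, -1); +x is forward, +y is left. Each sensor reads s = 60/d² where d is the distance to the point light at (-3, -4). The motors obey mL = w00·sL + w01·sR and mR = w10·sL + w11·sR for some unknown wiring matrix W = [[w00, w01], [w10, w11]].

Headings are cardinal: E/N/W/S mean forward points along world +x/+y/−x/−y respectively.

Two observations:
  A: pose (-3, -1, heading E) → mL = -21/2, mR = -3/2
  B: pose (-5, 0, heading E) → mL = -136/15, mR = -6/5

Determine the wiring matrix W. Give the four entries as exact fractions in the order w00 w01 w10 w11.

-1 -1 -1/2 0

obs A: pose=(-3,-1,E) → sL=3, sR=15/2, mL=-21/2, mR=-3/2
obs B: pose=(-5,0,E) → sL=12/5, sR=20/3, mL=-136/15, mR=-6/5
sensor matrix S = [[3, 15/2], [12/5, 20/3]]; det S = 2
solve [mL_A; mL_B] = S·[w00; w01] and [mR_A; mR_B] = S·[w10; w11]:
  w00 = -1, w01 = -1, w10 = -1/2, w11 = 0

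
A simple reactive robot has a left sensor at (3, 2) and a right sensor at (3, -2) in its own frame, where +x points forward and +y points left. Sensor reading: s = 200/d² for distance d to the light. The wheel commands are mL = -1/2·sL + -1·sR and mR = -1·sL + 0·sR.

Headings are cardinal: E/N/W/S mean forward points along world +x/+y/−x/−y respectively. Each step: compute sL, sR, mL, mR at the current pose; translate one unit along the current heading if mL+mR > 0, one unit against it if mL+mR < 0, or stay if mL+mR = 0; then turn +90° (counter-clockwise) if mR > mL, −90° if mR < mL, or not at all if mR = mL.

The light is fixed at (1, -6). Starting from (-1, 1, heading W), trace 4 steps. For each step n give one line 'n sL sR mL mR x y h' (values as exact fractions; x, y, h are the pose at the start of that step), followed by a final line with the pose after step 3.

n=0: pose=(-1,1,W); sL=4, sR=100/53; mL=-206/53, mR=-4; mL+mR=-418/53 → advance -1; mR−mL=-6/53 → turn -1·90°
n=1: pose=(0,1,N); sL=200/109, sR=200/101; mL=-31900/11009, mR=-200/109; mL+mR=-52100/11009 → advance -1; mR−mL=11700/11009 → turn +1·90°
n=2: pose=(0,0,W); sL=25/4, sR=5/2; mL=-45/8, mR=-25/4; mL+mR=-95/8 → advance -1; mR−mL=-5/8 → turn -1·90°
n=3: pose=(1,0,N); sL=40/17, sR=40/17; mL=-60/17, mR=-40/17; mL+mR=-100/17 → advance -1; mR−mL=20/17 → turn +1·90°

0 4 100/53 -206/53 -4 -1 1 W
1 200/109 200/101 -31900/11009 -200/109 0 1 N
2 25/4 5/2 -45/8 -25/4 0 0 W
3 40/17 40/17 -60/17 -40/17 1 0 N
final 1 -1 W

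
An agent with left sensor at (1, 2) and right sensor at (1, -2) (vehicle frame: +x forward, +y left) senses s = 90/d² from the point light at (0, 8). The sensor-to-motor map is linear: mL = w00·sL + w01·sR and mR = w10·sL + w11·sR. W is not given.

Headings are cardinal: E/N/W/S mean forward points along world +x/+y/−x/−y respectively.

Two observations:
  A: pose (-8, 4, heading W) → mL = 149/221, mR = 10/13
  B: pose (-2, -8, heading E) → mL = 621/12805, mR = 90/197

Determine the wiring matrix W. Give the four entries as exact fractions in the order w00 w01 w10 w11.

-1/2 1 1 0

obs A: pose=(-8,4,W) → sL=10/13, sR=18/17, mL=149/221, mR=10/13
obs B: pose=(-2,-8,E) → sL=90/197, sR=18/65, mL=621/12805, mR=90/197
sensor matrix S = [[10/13, 18/17], [90/197, 18/65]]; det S = -153216/565981
solve [mL_A; mL_B] = S·[w00; w01] and [mR_A; mR_B] = S·[w10; w11]:
  w00 = -1/2, w01 = 1, w10 = 1, w11 = 0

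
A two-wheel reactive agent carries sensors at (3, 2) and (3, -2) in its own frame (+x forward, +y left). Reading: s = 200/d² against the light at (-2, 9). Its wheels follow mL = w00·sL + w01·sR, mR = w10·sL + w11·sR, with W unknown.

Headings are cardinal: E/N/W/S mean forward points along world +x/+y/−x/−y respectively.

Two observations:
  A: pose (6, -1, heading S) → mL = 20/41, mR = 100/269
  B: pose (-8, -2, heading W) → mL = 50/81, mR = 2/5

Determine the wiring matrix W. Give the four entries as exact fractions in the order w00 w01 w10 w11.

obs A: pose=(6,-1,S) → sL=200/269, sR=40/41, mL=20/41, mR=100/269
obs B: pose=(-8,-2,W) → sL=4/5, sR=100/81, mL=50/81, mR=2/5
sensor matrix S = [[200/269, 40/41], [4/5, 100/81]]; det S = 122752/893349
solve [mL_A; mL_B] = S·[w00; w01] and [mR_A; mR_B] = S·[w10; w11]:
  w00 = 0, w01 = 1/2, w10 = 1/2, w11 = 0

0 1/2 1/2 0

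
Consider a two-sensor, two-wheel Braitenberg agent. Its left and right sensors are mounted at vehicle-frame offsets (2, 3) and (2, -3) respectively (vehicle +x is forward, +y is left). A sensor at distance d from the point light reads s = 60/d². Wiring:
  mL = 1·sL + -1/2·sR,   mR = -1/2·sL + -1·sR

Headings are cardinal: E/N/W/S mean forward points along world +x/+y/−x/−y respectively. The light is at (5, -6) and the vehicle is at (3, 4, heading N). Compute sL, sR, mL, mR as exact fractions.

left sensor world pos  = (0, 6); dL² = 169
right sensor world pos = (6, 6); dR² = 145
sL = 60/169 = 60/169
sR = 60/145 = 12/29
mL = 1·sL + -1/2·sR = 726/4901
mR = -1/2·sL + -1·sR = -2898/4901

60/169 12/29 726/4901 -2898/4901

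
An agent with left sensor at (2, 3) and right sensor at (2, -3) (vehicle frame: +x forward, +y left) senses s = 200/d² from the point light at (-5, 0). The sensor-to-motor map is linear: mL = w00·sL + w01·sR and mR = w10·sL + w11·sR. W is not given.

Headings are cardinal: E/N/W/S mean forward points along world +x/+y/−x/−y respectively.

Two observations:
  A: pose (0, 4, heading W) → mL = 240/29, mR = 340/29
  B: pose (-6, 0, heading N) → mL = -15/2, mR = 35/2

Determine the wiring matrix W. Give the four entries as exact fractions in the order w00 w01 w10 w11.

1/2 -1/2 1/2 1/2

obs A: pose=(0,4,W) → sL=20, sR=100/29, mL=240/29, mR=340/29
obs B: pose=(-6,0,N) → sL=10, sR=25, mL=-15/2, mR=35/2
sensor matrix S = [[20, 100/29], [10, 25]]; det S = 13500/29
solve [mL_A; mL_B] = S·[w00; w01] and [mR_A; mR_B] = S·[w10; w11]:
  w00 = 1/2, w01 = -1/2, w10 = 1/2, w11 = 1/2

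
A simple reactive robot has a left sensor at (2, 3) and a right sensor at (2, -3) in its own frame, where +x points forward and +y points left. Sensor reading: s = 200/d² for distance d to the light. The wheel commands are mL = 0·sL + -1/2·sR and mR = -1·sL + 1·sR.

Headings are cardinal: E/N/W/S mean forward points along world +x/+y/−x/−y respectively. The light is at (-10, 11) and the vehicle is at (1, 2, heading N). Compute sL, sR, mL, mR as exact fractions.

200/113 40/49 -20/49 -5280/5537

left sensor world pos  = (-2, 4); dL² = 113
right sensor world pos = (4, 4); dR² = 245
sL = 200/113 = 200/113
sR = 200/245 = 40/49
mL = 0·sL + -1/2·sR = -20/49
mR = -1·sL + 1·sR = -5280/5537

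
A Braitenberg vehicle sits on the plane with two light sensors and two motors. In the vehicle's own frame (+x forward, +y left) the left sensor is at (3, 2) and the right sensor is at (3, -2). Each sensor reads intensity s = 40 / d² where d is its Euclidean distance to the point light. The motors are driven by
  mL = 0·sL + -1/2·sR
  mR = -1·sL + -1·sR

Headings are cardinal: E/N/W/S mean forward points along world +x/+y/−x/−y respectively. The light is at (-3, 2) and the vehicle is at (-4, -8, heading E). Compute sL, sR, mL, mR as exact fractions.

10/17 10/37 -5/37 -540/629

left sensor world pos  = (-1, -6); dL² = 68
right sensor world pos = (-1, -10); dR² = 148
sL = 40/68 = 10/17
sR = 40/148 = 10/37
mL = 0·sL + -1/2·sR = -5/37
mR = -1·sL + -1·sR = -540/629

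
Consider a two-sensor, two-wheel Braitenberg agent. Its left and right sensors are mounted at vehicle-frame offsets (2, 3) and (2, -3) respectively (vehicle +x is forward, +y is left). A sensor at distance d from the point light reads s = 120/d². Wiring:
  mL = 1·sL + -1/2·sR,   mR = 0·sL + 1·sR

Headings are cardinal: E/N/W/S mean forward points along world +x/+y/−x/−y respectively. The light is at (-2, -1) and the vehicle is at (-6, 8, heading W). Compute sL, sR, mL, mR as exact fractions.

left sensor world pos  = (-8, 5); dL² = 72
right sensor world pos = (-8, 11); dR² = 180
sL = 120/72 = 5/3
sR = 120/180 = 2/3
mL = 1·sL + -1/2·sR = 4/3
mR = 0·sL + 1·sR = 2/3

5/3 2/3 4/3 2/3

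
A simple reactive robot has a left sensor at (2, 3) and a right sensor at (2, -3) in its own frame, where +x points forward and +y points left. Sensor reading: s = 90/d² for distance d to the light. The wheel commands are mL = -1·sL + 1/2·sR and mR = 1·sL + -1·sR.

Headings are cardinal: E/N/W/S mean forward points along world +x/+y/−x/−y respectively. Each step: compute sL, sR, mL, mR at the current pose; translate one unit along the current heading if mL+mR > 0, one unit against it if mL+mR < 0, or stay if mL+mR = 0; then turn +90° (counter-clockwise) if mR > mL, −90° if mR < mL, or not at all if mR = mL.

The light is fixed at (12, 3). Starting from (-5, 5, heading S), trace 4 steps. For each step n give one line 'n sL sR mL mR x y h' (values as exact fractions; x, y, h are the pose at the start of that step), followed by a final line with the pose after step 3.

0 45/98 9/40 -1359/3920 459/1960 -5 5 S
1 10/29 2/5 -21/145 -8/145 -5 6 E
2 45/233 9/25 -153/11650 -972/5825 -6 6 N
3 90/281 90/257 -10485/72217 -2160/72217 -6 5 E
final -7 5 N

n=0: pose=(-5,5,S); sL=45/98, sR=9/40; mL=-1359/3920, mR=459/1960; mL+mR=-9/80 → advance -1; mR−mL=2277/3920 → turn +1·90°
n=1: pose=(-5,6,E); sL=10/29, sR=2/5; mL=-21/145, mR=-8/145; mL+mR=-1/5 → advance -1; mR−mL=13/145 → turn +1·90°
n=2: pose=(-6,6,N); sL=45/233, sR=9/25; mL=-153/11650, mR=-972/5825; mL+mR=-9/50 → advance -1; mR−mL=-1791/11650 → turn -1·90°
n=3: pose=(-6,5,E); sL=90/281, sR=90/257; mL=-10485/72217, mR=-2160/72217; mL+mR=-45/257 → advance -1; mR−mL=8325/72217 → turn +1·90°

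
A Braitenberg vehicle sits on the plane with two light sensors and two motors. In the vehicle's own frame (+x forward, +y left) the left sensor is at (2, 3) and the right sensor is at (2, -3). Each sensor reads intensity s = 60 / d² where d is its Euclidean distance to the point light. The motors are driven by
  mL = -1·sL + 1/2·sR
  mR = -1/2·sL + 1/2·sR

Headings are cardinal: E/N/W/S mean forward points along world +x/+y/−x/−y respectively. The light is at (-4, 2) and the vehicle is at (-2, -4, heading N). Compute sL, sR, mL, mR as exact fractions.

left sensor world pos  = (-5, -2); dL² = 17
right sensor world pos = (1, -2); dR² = 41
sL = 60/17 = 60/17
sR = 60/41 = 60/41
mL = -1·sL + 1/2·sR = -1950/697
mR = -1/2·sL + 1/2·sR = -720/697

60/17 60/41 -1950/697 -720/697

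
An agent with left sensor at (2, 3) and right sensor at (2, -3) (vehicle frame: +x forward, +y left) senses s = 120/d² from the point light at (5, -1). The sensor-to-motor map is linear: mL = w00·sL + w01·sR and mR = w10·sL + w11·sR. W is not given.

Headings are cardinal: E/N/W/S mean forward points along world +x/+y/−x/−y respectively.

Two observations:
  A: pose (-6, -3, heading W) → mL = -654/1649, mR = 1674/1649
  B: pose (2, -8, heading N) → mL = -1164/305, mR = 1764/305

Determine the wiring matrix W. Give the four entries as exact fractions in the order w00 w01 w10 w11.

1/2 -1 1/2 1

obs A: pose=(-6,-3,W) → sL=60/97, sR=12/17, mL=-654/1649, mR=1674/1649
obs B: pose=(2,-8,N) → sL=120/61, sR=24/5, mL=-1164/305, mR=1764/305
sensor matrix S = [[60/97, 12/17], [120/61, 24/5]]; det S = 158976/100589
solve [mL_A; mL_B] = S·[w00; w01] and [mR_A; mR_B] = S·[w10; w11]:
  w00 = 1/2, w01 = -1, w10 = 1/2, w11 = 1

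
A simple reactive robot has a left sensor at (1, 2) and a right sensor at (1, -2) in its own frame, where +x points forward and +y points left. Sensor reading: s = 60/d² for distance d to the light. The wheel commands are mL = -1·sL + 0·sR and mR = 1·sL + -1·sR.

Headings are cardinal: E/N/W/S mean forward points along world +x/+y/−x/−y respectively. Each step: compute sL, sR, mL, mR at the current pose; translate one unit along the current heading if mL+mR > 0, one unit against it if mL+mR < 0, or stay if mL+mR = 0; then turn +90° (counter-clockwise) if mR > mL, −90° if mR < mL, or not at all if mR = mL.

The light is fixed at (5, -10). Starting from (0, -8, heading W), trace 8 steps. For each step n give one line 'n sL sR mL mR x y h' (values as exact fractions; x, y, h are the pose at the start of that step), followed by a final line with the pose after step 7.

0 5/3 15/13 -5/3 20/39 0 -8 W
1 12 60/37 -12 384/37 1 -8 S
2 30/17 6 -30/17 -72/17 1 -7 E
3 60/13 60/53 -60/13 2400/689 0 -7 S
4 15/13 3 -15/13 -24/13 0 -6 E
5 12/5 60/73 -12/5 576/365 -1 -6 S
6 30/37 30/17 -30/37 -600/629 -1 -5 E
7 60/41 60/97 -60/41 3360/3977 -2 -5 S
final -2 -4 E

n=0: pose=(0,-8,W); sL=5/3, sR=15/13; mL=-5/3, mR=20/39; mL+mR=-15/13 → advance -1; mR−mL=85/39 → turn +1·90°
n=1: pose=(1,-8,S); sL=12, sR=60/37; mL=-12, mR=384/37; mL+mR=-60/37 → advance -1; mR−mL=828/37 → turn +1·90°
n=2: pose=(1,-7,E); sL=30/17, sR=6; mL=-30/17, mR=-72/17; mL+mR=-6 → advance -1; mR−mL=-42/17 → turn -1·90°
n=3: pose=(0,-7,S); sL=60/13, sR=60/53; mL=-60/13, mR=2400/689; mL+mR=-60/53 → advance -1; mR−mL=5580/689 → turn +1·90°
n=4: pose=(0,-6,E); sL=15/13, sR=3; mL=-15/13, mR=-24/13; mL+mR=-3 → advance -1; mR−mL=-9/13 → turn -1·90°
n=5: pose=(-1,-6,S); sL=12/5, sR=60/73; mL=-12/5, mR=576/365; mL+mR=-60/73 → advance -1; mR−mL=1452/365 → turn +1·90°
n=6: pose=(-1,-5,E); sL=30/37, sR=30/17; mL=-30/37, mR=-600/629; mL+mR=-30/17 → advance -1; mR−mL=-90/629 → turn -1·90°
n=7: pose=(-2,-5,S); sL=60/41, sR=60/97; mL=-60/41, mR=3360/3977; mL+mR=-60/97 → advance -1; mR−mL=9180/3977 → turn +1·90°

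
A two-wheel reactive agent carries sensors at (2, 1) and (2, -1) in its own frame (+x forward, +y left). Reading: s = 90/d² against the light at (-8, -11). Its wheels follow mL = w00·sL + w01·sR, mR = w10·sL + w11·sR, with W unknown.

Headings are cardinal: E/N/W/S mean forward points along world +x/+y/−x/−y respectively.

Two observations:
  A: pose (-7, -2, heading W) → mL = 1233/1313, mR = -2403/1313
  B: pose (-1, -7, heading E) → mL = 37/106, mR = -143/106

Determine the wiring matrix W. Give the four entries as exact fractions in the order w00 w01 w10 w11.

1 -1/2 -1 -1/2

obs A: pose=(-7,-2,W) → sL=18/13, sR=90/101, mL=1233/1313, mR=-2403/1313
obs B: pose=(-1,-7,E) → sL=45/53, sR=1, mL=37/106, mR=-143/106
sensor matrix S = [[18/13, 90/101], [45/53, 1]]; det S = 43704/69589
solve [mL_A; mL_B] = S·[w00; w01] and [mR_A; mR_B] = S·[w10; w11]:
  w00 = 1, w01 = -1/2, w10 = -1, w11 = -1/2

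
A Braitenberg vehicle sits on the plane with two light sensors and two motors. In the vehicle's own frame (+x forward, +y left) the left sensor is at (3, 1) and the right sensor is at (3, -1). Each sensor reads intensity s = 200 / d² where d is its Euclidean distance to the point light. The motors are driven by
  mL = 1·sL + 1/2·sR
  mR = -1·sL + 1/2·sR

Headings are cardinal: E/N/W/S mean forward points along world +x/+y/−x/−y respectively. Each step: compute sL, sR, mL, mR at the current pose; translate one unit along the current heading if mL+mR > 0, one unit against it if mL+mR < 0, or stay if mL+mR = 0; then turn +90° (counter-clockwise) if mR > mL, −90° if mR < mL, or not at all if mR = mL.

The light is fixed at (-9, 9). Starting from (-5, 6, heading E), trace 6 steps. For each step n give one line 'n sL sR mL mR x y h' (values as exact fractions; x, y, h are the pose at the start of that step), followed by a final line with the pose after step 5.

n=0: pose=(-5,6,E); sL=200/53, sR=40/13; mL=3660/689, mR=-1540/689; mL+mR=40/13 → advance +1; mR−mL=-400/53 → turn -1·90°
n=1: pose=(-4,6,S); sL=25/9, sR=50/13; mL=550/117, mR=-100/117; mL+mR=50/13 → advance +1; mR−mL=-50/9 → turn -1·90°
n=2: pose=(-4,5,W); sL=200/29, sR=200/13; mL=5500/377, mR=300/377; mL+mR=200/13 → advance +1; mR−mL=-400/29 → turn -1·90°
n=3: pose=(-5,5,N); sL=20, sR=100/13; mL=310/13, mR=-210/13; mL+mR=100/13 → advance +1; mR−mL=-40 → turn -1·90°
n=4: pose=(-5,6,E); sL=200/53, sR=40/13; mL=3660/689, mR=-1540/689; mL+mR=40/13 → advance +1; mR−mL=-400/53 → turn -1·90°
n=5: pose=(-4,6,S); sL=25/9, sR=50/13; mL=550/117, mR=-100/117; mL+mR=50/13 → advance +1; mR−mL=-50/9 → turn -1·90°

0 200/53 40/13 3660/689 -1540/689 -5 6 E
1 25/9 50/13 550/117 -100/117 -4 6 S
2 200/29 200/13 5500/377 300/377 -4 5 W
3 20 100/13 310/13 -210/13 -5 5 N
4 200/53 40/13 3660/689 -1540/689 -5 6 E
5 25/9 50/13 550/117 -100/117 -4 6 S
final -4 5 W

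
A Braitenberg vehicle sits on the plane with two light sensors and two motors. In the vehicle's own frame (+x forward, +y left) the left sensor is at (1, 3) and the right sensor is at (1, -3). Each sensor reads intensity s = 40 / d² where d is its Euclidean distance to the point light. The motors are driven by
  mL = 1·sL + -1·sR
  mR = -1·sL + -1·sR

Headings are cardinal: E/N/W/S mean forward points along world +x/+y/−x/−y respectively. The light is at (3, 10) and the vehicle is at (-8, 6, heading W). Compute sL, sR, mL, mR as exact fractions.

left sensor world pos  = (-9, 3); dL² = 193
right sensor world pos = (-9, 9); dR² = 145
sL = 40/193 = 40/193
sR = 40/145 = 8/29
mL = 1·sL + -1·sR = -384/5597
mR = -1·sL + -1·sR = -2704/5597

40/193 8/29 -384/5597 -2704/5597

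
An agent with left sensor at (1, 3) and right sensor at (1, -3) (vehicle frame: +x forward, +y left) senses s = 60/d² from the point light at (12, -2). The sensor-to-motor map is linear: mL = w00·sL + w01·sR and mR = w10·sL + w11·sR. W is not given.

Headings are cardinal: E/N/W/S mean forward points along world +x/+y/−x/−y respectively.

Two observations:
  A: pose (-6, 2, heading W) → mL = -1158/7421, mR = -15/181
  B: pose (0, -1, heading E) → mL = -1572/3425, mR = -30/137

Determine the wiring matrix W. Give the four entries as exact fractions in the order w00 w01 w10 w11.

obs A: pose=(-6,2,W) → sL=30/181, sR=6/41, mL=-1158/7421, mR=-15/181
obs B: pose=(0,-1,E) → sL=60/137, sR=12/25, mL=-1572/3425, mR=-30/137
sensor matrix S = [[30/181, 6/41], [60/137, 12/25]]; det S = 78624/5083385
solve [mL_A; mL_B] = S·[w00; w01] and [mR_A; mR_B] = S·[w10; w11]:
  w00 = -1/2, w01 = -1/2, w10 = -1/2, w11 = 0

-1/2 -1/2 -1/2 0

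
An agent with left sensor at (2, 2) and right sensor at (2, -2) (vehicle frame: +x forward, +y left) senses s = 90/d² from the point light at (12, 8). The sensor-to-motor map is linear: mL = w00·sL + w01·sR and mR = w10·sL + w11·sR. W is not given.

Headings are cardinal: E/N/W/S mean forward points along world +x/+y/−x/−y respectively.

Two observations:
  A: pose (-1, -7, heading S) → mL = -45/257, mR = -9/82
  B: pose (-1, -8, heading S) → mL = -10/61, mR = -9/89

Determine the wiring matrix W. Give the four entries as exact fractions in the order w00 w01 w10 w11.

0 -1 -1/2 0

obs A: pose=(-1,-7,S) → sL=9/41, sR=45/257, mL=-45/257, mR=-9/82
obs B: pose=(-1,-8,S) → sL=18/89, sR=10/61, mL=-10/61, mR=-9/89
sensor matrix S = [[9/41, 45/257], [18/89, 10/61]]; det S = 32760/57205373
solve [mL_A; mL_B] = S·[w00; w01] and [mR_A; mR_B] = S·[w10; w11]:
  w00 = 0, w01 = -1, w10 = -1/2, w11 = 0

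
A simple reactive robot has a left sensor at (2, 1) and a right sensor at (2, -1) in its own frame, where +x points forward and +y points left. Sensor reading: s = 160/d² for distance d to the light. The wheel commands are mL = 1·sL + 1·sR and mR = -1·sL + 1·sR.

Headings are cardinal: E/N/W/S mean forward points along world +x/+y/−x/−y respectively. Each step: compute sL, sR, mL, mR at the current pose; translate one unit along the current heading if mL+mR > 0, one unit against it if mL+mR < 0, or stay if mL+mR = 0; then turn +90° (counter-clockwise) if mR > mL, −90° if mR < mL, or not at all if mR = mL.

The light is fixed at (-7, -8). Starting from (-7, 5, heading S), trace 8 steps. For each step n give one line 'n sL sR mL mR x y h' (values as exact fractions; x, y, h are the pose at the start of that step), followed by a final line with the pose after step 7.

0 80/61 80/61 160/61 0 -7 5 S
1 32/25 160/173 9536/4325 -1536/4325 -7 4 W
2 4/5 40/49 396/245 4/245 -8 4 N
3 160/197 32/29 10944/5713 1664/5713 -8 5 E
4 80/61 80/61 160/61 0 -7 5 S
5 32/25 160/173 9536/4325 -1536/4325 -7 4 W
6 4/5 40/49 396/245 4/245 -8 4 N
7 160/197 32/29 10944/5713 1664/5713 -8 5 E
final -7 5 S

n=0: pose=(-7,5,S); sL=80/61, sR=80/61; mL=160/61, mR=0; mL+mR=160/61 → advance +1; mR−mL=-160/61 → turn -1·90°
n=1: pose=(-7,4,W); sL=32/25, sR=160/173; mL=9536/4325, mR=-1536/4325; mL+mR=320/173 → advance +1; mR−mL=-64/25 → turn -1·90°
n=2: pose=(-8,4,N); sL=4/5, sR=40/49; mL=396/245, mR=4/245; mL+mR=80/49 → advance +1; mR−mL=-8/5 → turn -1·90°
n=3: pose=(-8,5,E); sL=160/197, sR=32/29; mL=10944/5713, mR=1664/5713; mL+mR=64/29 → advance +1; mR−mL=-320/197 → turn -1·90°
n=4: pose=(-7,5,S); sL=80/61, sR=80/61; mL=160/61, mR=0; mL+mR=160/61 → advance +1; mR−mL=-160/61 → turn -1·90°
n=5: pose=(-7,4,W); sL=32/25, sR=160/173; mL=9536/4325, mR=-1536/4325; mL+mR=320/173 → advance +1; mR−mL=-64/25 → turn -1·90°
n=6: pose=(-8,4,N); sL=4/5, sR=40/49; mL=396/245, mR=4/245; mL+mR=80/49 → advance +1; mR−mL=-8/5 → turn -1·90°
n=7: pose=(-8,5,E); sL=160/197, sR=32/29; mL=10944/5713, mR=1664/5713; mL+mR=64/29 → advance +1; mR−mL=-320/197 → turn -1·90°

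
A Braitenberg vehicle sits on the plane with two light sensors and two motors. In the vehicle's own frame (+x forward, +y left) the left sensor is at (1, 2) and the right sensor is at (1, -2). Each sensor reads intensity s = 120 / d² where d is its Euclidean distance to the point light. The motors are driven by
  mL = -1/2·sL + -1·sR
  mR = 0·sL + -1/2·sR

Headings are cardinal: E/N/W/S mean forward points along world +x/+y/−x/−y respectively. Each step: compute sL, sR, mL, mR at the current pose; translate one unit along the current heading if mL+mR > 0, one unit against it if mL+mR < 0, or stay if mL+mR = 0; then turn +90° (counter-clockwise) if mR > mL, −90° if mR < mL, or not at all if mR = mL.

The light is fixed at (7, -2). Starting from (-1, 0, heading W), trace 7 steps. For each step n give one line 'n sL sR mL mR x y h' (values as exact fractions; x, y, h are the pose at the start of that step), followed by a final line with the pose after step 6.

n=0: pose=(-1,0,W); sL=40/27, sR=120/97; mL=-5180/2619, mR=-60/97; mL+mR=-6800/2619 → advance -1; mR−mL=3560/2619 → turn +1·90°
n=1: pose=(0,0,S); sL=60/13, sR=60/41; mL=-2010/533, mR=-30/41; mL+mR=-2400/533 → advance -1; mR−mL=1620/533 → turn +1·90°
n=2: pose=(0,1,E); sL=120/61, sR=120/37; mL=-9540/2257, mR=-60/37; mL+mR=-13200/2257 → advance -1; mR−mL=5880/2257 → turn +1·90°
n=3: pose=(-1,1,N); sL=30/29, sR=30/13; mL=-1065/377, mR=-15/13; mL+mR=-1500/377 → advance -1; mR−mL=630/377 → turn +1·90°
n=4: pose=(-1,0,W); sL=40/27, sR=120/97; mL=-5180/2619, mR=-60/97; mL+mR=-6800/2619 → advance -1; mR−mL=3560/2619 → turn +1·90°
n=5: pose=(0,0,S); sL=60/13, sR=60/41; mL=-2010/533, mR=-30/41; mL+mR=-2400/533 → advance -1; mR−mL=1620/533 → turn +1·90°
n=6: pose=(0,1,E); sL=120/61, sR=120/37; mL=-9540/2257, mR=-60/37; mL+mR=-13200/2257 → advance -1; mR−mL=5880/2257 → turn +1·90°

0 40/27 120/97 -5180/2619 -60/97 -1 0 W
1 60/13 60/41 -2010/533 -30/41 0 0 S
2 120/61 120/37 -9540/2257 -60/37 0 1 E
3 30/29 30/13 -1065/377 -15/13 -1 1 N
4 40/27 120/97 -5180/2619 -60/97 -1 0 W
5 60/13 60/41 -2010/533 -30/41 0 0 S
6 120/61 120/37 -9540/2257 -60/37 0 1 E
final -1 1 N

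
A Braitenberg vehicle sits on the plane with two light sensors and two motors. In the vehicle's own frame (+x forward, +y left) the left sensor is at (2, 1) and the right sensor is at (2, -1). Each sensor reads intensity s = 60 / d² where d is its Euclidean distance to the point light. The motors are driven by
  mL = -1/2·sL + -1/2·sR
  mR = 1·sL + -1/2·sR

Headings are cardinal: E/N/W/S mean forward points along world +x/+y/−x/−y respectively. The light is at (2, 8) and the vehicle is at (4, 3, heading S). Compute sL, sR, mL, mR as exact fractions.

30/29 6/5 -162/145 63/145

left sensor world pos  = (5, 1); dL² = 58
right sensor world pos = (3, 1); dR² = 50
sL = 60/58 = 30/29
sR = 60/50 = 6/5
mL = -1/2·sL + -1/2·sR = -162/145
mR = 1·sL + -1/2·sR = 63/145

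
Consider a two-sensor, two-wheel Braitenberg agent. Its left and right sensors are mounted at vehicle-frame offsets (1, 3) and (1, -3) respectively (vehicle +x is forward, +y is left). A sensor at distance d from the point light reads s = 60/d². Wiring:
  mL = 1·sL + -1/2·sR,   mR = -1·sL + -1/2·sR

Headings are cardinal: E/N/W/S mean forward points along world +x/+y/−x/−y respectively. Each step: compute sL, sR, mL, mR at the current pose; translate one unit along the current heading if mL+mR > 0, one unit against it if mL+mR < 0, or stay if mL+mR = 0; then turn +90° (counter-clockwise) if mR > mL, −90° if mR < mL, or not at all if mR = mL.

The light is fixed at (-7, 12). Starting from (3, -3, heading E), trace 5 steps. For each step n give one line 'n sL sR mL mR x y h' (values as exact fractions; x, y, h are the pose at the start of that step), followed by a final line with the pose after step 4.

0 12/53 12/89 750/4717 -1386/4717 3 -3 E
1 3/20 15/73 69/1460 -369/1460 2 -3 S
2 60/353 12/37 102/13061 -4338/13061 2 -2 W
3 30/109 30/169 3435/18421 -6705/18421 3 -2 N
4 12/53 12/89 750/4717 -1386/4717 3 -3 E
final 2 -3 S

n=0: pose=(3,-3,E); sL=12/53, sR=12/89; mL=750/4717, mR=-1386/4717; mL+mR=-12/89 → advance -1; mR−mL=-24/53 → turn -1·90°
n=1: pose=(2,-3,S); sL=3/20, sR=15/73; mL=69/1460, mR=-369/1460; mL+mR=-15/73 → advance -1; mR−mL=-3/10 → turn -1·90°
n=2: pose=(2,-2,W); sL=60/353, sR=12/37; mL=102/13061, mR=-4338/13061; mL+mR=-12/37 → advance -1; mR−mL=-120/353 → turn -1·90°
n=3: pose=(3,-2,N); sL=30/109, sR=30/169; mL=3435/18421, mR=-6705/18421; mL+mR=-30/169 → advance -1; mR−mL=-60/109 → turn -1·90°
n=4: pose=(3,-3,E); sL=12/53, sR=12/89; mL=750/4717, mR=-1386/4717; mL+mR=-12/89 → advance -1; mR−mL=-24/53 → turn -1·90°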